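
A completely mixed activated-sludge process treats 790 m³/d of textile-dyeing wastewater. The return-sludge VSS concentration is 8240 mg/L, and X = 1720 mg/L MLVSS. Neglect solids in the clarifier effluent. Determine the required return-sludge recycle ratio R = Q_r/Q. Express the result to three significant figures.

Solids balance on the clarifier gives (1+R)X = R·X_r, so R = X/(X_r − X) = 1720 / (8240 − 1720) = 0.2638.

R ≈ 0.264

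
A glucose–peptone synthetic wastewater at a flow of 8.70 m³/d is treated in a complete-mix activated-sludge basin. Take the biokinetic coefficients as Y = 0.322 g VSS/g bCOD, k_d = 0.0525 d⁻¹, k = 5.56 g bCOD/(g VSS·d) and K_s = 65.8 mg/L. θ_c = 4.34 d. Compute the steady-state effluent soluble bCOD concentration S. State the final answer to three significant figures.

S ≈ 12.3 mg/L

For a completely mixed reactor with recycle the Lawrence–McCarty relation gives S = K_s·(1 + k_d·θ_c) / [θ_c·(Y·k − k_d) − 1] = 65.8 × (1 + 0.0525 × 4.34) / [4.34 × (0.322 × 5.56 − 0.0525) − 1] = 80.79 / 6.542 = 12.35 mg/L.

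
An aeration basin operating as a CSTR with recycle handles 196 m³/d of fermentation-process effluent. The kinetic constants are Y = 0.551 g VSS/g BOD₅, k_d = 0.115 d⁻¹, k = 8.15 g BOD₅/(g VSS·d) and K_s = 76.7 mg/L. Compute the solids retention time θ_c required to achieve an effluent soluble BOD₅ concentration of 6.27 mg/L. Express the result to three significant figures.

At the target effluent, Y k S/(K_s+S) = 0.551×8.15×6.27/82.97 = 0.3394 d⁻¹.
1/θ_c = 0.3394 − 0.115 = 0.2244 d⁻¹, so θ_c = 4.457 d.

θ_c ≈ 4.46 d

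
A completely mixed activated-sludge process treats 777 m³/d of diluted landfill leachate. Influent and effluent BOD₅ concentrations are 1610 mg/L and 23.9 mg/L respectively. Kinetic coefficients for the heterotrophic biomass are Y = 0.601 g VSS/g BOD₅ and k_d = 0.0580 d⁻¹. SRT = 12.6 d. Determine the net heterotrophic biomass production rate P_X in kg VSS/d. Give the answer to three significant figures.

Y_obs = Y / (1 + k_d θ_c) = 0.601 / (1 + 0.0580 × 12.6) = 0.601 / 1.731 = 0.3472.
ΔS = 1610 − 23.9 = 1586 mg/L, so the substrate removal rate is 777 × 1586/1000 = 1232 kg BOD₅/d.
Net biomass production P_X = Y_obs × Q·(S₀ − S) = 0.3472 × 1232 = 427.9 kg VSS/d.

P_X ≈ 428 kg VSS/d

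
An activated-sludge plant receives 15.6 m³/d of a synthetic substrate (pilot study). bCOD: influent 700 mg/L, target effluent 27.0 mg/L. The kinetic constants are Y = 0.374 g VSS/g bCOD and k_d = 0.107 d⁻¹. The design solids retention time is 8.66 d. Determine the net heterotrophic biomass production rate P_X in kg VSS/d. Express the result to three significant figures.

P_X ≈ 2.04 kg VSS/d

Observed yield with endogenous decay: Y_obs = Y / (1 + k_d·θ_c) = 0.374 / (1 + 0.107 × 8.66) = 0.374 / 1.927 = 0.1941 g VSS/g bCOD.
Substrate removed = Q·(S₀ − S) = 15.6 m³/d × (700 − 27.0) g/m³ = 1.05×10^4 g/d = 10.50 kg/d.
Net biomass production P_X = Y_obs × Q·(S₀ − S) = 0.1941 × 10.50 = 2.038 kg VSS/d.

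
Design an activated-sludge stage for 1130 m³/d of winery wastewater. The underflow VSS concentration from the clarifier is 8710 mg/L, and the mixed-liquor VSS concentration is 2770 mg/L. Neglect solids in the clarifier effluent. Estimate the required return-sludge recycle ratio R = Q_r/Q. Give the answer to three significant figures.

R ≈ 0.466

R = Q_r/Q = X/(X_r − X) = 2770 / (8710 − 2770) = 0.4663.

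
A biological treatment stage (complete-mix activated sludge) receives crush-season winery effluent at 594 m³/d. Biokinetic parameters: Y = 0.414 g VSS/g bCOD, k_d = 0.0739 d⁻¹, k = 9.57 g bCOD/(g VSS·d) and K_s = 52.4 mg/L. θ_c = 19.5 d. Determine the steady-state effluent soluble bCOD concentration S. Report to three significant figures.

S ≈ 1.71 mg/L

From the Monod/SRT balance for a CMAS, S = K_s·(1+k_d θ_c)/[θ_c·(Y k − k_d) − 1] = 52.4 × (1 + 0.0739 × 19.5) / [19.5 × (0.414 × 9.57 − 0.0739) − 1] = 127.9 / 74.82 = 1.710 mg/L.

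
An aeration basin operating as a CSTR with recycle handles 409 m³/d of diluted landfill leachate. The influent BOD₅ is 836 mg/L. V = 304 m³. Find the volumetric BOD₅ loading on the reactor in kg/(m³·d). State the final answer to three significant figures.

Volumetric loading L_v = Q·S₀ / V = 409 × 836 g/m³ / 304.0 m³ = 1125 g/(m³·d) = 1.125 kg BOD₅/(m³·d).

L_v ≈ 1.12 kg BOD₅/(m³·d)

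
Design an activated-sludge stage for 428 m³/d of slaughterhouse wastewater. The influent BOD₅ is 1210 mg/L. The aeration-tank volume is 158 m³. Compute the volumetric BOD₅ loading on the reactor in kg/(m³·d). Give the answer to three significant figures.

L_v = Q S₀ / V = 428 × 1210 × 10⁻³ / 158.0 = 3.278 kg/(m³·d).

L_v ≈ 3.28 kg BOD₅/(m³·d)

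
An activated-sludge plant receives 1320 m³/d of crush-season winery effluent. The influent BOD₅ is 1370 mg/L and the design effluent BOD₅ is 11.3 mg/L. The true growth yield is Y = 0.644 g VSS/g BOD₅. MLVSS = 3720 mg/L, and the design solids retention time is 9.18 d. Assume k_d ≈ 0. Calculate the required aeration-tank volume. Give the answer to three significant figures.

V ≈ 2850 m³

Biomass mass balance (decay neglected): V·X = Y·Q·(S₀ − S)·θ_c, so V = 0.644 × 1320 × (1370 − 11.3) × 9.18 / 3720 = 2850 m³.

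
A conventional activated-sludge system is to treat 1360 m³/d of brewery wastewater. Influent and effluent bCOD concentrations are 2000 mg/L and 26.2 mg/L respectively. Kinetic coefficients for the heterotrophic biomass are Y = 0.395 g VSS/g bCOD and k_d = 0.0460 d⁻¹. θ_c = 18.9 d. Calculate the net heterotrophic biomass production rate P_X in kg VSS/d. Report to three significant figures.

P_X ≈ 567 kg VSS/d

Correct the yield for decay: Y_obs = Y/(1 + k_d θ_c) = 0.395 / (1 + 0.0460 × 18.9) = 0.395 / 1.869 = 0.2113.
Q·(S₀ − S) = 1360 × (2000 − 26.2) × 10⁻³ = 2684 kg/d removed.
Net biomass production P_X = Y_obs × Q·(S₀ − S) = 0.2113 × 2684 = 567.2 kg VSS/d.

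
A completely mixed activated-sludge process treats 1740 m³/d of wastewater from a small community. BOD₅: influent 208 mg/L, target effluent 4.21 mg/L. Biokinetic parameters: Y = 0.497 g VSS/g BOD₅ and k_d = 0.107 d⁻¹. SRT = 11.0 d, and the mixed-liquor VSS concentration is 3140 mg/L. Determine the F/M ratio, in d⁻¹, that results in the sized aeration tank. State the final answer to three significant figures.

Steady-state biomass mass balance: V·X·(1 + k_d·θ_c) = Y·Q·(S₀ − S)·θ_c, so V = 0.497 × 1740 × (208 − 4.21) × 11.0 / [3140 × (1 + 0.107 × 11.0)] = 1.94×10^6 / 6836 = 283.6 m³.
F/M = applied load / biomass = Q·S₀/(V·X) = 1740 × 208 / (283.6 × 3140) = 0.4064 d⁻¹.

F/M ≈ 0.406 d⁻¹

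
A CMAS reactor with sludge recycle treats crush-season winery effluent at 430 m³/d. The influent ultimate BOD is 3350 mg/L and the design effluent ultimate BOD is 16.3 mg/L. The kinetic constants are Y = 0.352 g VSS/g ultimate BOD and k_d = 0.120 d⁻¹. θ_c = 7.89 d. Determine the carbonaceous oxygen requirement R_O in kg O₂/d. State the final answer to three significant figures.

Y_obs = Y / (1 + k_d θ_c) = 0.352 / (1 + 0.120 × 7.89) = 0.352 / 1.947 = 0.1808.
Q·(S₀ − S) = 430 × (3350 − 16.3) × 10⁻³ = 1433 kg/d removed.
P_X = Y_obs·Q·(S₀ − S) = 0.1808 × 1433 = 259.2 kg VSS/d.
R_O = Q·(S₀ − S) − 1.42·P_X = 1433 − 1.42 × 259.2 = 1065 kg O₂/d.

R_O ≈ 1070 kg O₂/d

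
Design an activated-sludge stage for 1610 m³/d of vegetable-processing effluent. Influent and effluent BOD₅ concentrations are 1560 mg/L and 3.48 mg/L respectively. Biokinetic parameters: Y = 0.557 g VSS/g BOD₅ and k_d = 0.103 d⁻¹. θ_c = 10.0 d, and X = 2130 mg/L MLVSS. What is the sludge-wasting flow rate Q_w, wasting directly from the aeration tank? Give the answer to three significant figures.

Rearranging the biomass balance for a CMAS with decay, V = Y·Q·ΔS·θ_c / [X·(1+k_d θ_c)] = 0.557 × 1610 × (1560 − 3.48) × 10.0 / [2130 × (1 + 0.103 × 10.0)] = 1.4×10^7 / 4324 = 3228 m³.
With mixed-liquor wasting, θ_c = V/Q_w, so Q_w = V/θ_c = 3228/10.0 = 322.8 m³/d.

Q_w ≈ 323 m³/d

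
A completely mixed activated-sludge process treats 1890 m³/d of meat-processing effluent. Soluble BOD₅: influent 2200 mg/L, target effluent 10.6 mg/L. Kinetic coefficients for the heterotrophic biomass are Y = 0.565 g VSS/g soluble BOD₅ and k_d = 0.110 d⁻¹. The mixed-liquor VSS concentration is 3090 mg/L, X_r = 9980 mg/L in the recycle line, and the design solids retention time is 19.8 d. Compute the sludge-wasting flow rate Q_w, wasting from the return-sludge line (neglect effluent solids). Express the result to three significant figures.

Rearranging the biomass balance for a CMAS with decay, V = Y·Q·ΔS·θ_c / [X·(1+k_d θ_c)] = 0.565 × 1890 × (2200 − 10.6) × 19.8 / [3090 × (1 + 0.110 × 19.8)] = 4.63×10^7 / 9820 = 4714 m³.
Wasting from the return line (neglecting effluent solids): Q_w = V·X / (θ_c·X_r) = 4714 × 3090 / (19.8 × 9980) = 73.71 m³/d.

Q_w ≈ 73.7 m³/d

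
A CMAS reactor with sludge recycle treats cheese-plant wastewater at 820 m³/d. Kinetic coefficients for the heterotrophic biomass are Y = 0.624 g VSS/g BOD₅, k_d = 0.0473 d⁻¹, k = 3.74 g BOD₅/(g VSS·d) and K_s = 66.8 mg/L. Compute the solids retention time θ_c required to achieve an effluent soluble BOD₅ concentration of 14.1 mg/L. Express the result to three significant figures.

θ_c ≈ 2.78 d

From 1/θ_c = Y·k·S/(K_s + S) − k_d: Y·k·S/(K_s+S) = 0.624 × 3.74 × 14.1 / (66.8 + 14.1) = 0.4067 d⁻¹.
1/θ_c = 0.4067 − 0.0473 = 0.3594 d⁻¹, so θ_c = 2.782 d.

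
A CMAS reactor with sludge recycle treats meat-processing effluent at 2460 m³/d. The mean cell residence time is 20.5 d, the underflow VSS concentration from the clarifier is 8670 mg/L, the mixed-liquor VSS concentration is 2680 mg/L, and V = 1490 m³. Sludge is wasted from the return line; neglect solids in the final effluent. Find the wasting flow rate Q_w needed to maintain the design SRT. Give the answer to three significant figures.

Q_w ≈ 22.5 m³/d

Q_w = (V·X)/(θ_c X_r) = 1490 × 2680 / (20.5 × 8670) = 22.47 m³/d.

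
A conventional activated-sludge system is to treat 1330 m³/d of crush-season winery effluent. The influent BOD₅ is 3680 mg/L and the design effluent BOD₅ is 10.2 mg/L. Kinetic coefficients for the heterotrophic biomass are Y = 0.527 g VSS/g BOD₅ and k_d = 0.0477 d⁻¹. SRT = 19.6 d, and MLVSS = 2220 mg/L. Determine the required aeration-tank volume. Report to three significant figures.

V ≈ 11700 m³

Rearranging the biomass balance for a CMAS with decay, V = Y·Q·ΔS·θ_c / [X·(1+k_d θ_c)] = 0.527 × 1330 × (3680 − 10.2) × 19.6 / [2220 × (1 + 0.0477 × 19.6)] = 5.04×10^7 / 4296 = 11737 m³.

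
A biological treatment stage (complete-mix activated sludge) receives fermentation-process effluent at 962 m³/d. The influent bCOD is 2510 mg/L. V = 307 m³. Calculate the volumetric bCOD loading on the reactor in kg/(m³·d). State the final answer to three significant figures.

L_v ≈ 7.87 kg bCOD/(m³·d)

L_v = Q S₀ / V = 962 × 2510 × 10⁻³ / 307.0 = 7.865 kg/(m³·d).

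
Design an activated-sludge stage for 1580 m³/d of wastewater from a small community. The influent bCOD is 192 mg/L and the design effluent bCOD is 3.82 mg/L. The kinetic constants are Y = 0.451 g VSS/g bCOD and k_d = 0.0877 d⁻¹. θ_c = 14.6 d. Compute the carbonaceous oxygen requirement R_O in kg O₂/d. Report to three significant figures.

Observed yield with endogenous decay: Y_obs = Y / (1 + k_d·θ_c) = 0.451 / (1 + 0.0877 × 14.6) = 0.451 / 2.280 = 0.1978 g VSS/g bCOD.
Q·(S₀ − S) = 1580 × (192 − 3.82) × 10⁻³ = 297.3 kg/d removed.
Biomass synthesised: P_X = Y_obs × 297.3 = 58.80 kg VSS/d.
R_O = Q·(S₀ − S) − 1.42·P_X = 297.3 − 1.42 × 58.80 = 213.8 kg O₂/d.

R_O ≈ 214 kg O₂/d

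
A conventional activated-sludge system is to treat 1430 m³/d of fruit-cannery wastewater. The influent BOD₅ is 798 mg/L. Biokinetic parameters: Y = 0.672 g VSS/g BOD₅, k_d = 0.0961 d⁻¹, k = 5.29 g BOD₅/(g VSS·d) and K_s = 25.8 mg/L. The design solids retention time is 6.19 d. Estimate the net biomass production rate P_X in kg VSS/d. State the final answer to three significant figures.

Effluent substrate depends only on kinetics and SRT: S = K_s(1 + k_d θ_c) / [θ_c(Yk − k_d) − 1] = 25.8 × (1 + 0.0961 × 6.19) / [6.19 × (0.672 × 5.29 − 0.0961) − 1] = 41.15 / 20.41 = 2.016 mg/L.
Observed yield with endogenous decay: Y_obs = Y / (1 + k_d·θ_c) = 0.672 / (1 + 0.0961 × 6.19) = 0.672 / 1.595 = 0.4214 g VSS/g BOD₅.
ΔS = 798 − 2.02 = 796.0 mg/L, so the substrate removal rate is 1430 × 796.0/1000 = 1138 kg BOD₅/d.
So the net sludge growth is P_X = 0.4214 × 1138 = 479.6 kg VSS/d.

P_X ≈ 480 kg VSS/d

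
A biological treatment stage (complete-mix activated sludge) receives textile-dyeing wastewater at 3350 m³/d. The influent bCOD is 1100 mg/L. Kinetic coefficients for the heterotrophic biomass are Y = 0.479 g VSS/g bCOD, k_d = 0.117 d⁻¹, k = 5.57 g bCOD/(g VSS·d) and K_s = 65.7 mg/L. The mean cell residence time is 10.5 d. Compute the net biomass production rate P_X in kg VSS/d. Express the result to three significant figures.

P_X ≈ 788 kg VSS/d

Effluent substrate depends only on kinetics and SRT: S = K_s(1 + k_d θ_c) / [θ_c(Yk − k_d) − 1] = 65.7 × (1 + 0.117 × 10.5) / [10.5 × (0.479 × 5.57 − 0.117) − 1] = 146.4 / 25.79 = 5.678 mg/L.
Correct the yield for decay: Y_obs = Y/(1 + k_d θ_c) = 0.479 / (1 + 0.117 × 10.5) = 0.479 / 2.229 = 0.2149.
Substrate removed = Q·(S₀ − S) = 3350 m³/d × (1100 − 5.68) g/m³ = 3.67×10^6 g/d = 3666 kg/d.
Biomass produced: P_X = Y_obs·Q·ΔS = 0.2149 × 3666 ≈ 788.0 kg VSS/d.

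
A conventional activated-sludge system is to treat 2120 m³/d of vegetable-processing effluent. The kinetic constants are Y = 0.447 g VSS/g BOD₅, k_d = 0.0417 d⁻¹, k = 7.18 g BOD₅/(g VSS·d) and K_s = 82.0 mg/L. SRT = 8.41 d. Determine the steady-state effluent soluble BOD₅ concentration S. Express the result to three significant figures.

Effluent substrate depends only on kinetics and SRT: S = K_s(1 + k_d θ_c) / [θ_c(Yk − k_d) − 1] = 82.0 × (1 + 0.0417 × 8.41) / [8.41 × (0.447 × 7.18 − 0.0417) − 1] = 110.8 / 25.64 = 4.320 mg/L.

S ≈ 4.32 mg/L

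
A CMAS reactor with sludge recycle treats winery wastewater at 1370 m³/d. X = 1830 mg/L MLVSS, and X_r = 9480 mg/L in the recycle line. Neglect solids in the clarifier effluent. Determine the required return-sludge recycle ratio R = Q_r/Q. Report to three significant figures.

R ≈ 0.239

R = Q_r/Q = X/(X_r − X) = 1830 / (9480 − 1830) = 0.2392.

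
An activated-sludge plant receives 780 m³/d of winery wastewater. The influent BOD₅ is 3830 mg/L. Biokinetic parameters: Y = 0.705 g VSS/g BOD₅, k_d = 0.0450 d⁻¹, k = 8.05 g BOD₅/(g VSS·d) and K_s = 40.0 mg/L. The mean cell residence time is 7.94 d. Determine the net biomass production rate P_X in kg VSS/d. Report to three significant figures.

For a completely mixed reactor with recycle the Lawrence–McCarty relation gives S = K_s·(1 + k_d·θ_c) / [θ_c·(Y·k − k_d) − 1] = 40.0 × (1 + 0.0450 × 7.94) / [7.94 × (0.705 × 8.05 − 0.0450) − 1] = 54.29 / 43.70 = 1.242 mg/L.
Observed yield with endogenous decay: Y_obs = Y / (1 + k_d·θ_c) = 0.705 / (1 + 0.0450 × 7.94) = 0.705 / 1.357 = 0.5194 g VSS/g BOD₅.
Q·(S₀ − S) = 780 × (3830 − 1.24) × 10⁻³ = 2986 kg/d removed.
P_X = Y_obs · Q(S₀ − S) = 0.5194 × 2986 = 1551 kg VSS/d.

P_X ≈ 1550 kg VSS/d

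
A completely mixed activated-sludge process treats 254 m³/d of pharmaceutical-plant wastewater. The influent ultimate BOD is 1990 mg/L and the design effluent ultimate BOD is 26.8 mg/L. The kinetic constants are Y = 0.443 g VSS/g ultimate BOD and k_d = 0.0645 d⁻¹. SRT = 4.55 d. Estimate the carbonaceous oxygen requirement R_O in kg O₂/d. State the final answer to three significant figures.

The observed yield is Y_obs = Y/(1 + k_d·θ_c) = 0.443 / (1 + 0.0645 × 4.55) = 0.443 / 1.293 = 0.3425 g VSS per g ultimate BOD removed.
Mass of ultimate BOD removed per day: Q(S₀ − S) = 254 × 1963 g/m³ = 498.7 kg/d.
Net sludge production P_X = 0.3425 × 498.7 = 170.8 kg VSS/d.
R_O = Q·ΔS − 1.42 P_X = 498.7 − 242.5 = 256.1 kg O₂/d.

R_O ≈ 256 kg O₂/d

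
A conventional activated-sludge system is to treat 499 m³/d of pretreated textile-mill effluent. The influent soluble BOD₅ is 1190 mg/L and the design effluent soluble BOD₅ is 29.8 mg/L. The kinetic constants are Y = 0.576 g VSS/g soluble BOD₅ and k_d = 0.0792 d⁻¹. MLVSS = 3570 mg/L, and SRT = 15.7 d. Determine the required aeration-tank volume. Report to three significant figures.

From the SRT design equation V = Y Q (S₀−S) θ_c / [X (1 + k_d θ_c)] = 0.576 × 499 × (1190 − 29.8) × 15.7 / [3570 × (1 + 0.0792 × 15.7)] = 5.24×10^6 / 8009 = 653.7 m³.

V ≈ 654 m³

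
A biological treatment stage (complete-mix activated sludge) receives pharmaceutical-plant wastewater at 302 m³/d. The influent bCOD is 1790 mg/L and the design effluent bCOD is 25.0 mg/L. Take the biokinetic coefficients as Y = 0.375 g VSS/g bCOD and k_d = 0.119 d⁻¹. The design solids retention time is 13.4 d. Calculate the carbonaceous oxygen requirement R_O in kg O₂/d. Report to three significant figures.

Y_obs = Y / (1 + k_d θ_c) = 0.375 / (1 + 0.119 × 13.4) = 0.375 / 2.595 = 0.1445.
Substrate removed = Q·(S₀ − S) = 302 m³/d × (1790 − 25.0) g/m³ = 5.33×10^5 g/d = 533.0 kg/d.
Net sludge production P_X = 0.1445 × 533.0 = 77.04 kg VSS/d.
R_O = Q·(S₀ − S) − 1.42·P_X = 533.0 − 1.42 × 77.04 = 423.6 kg O₂/d.

R_O ≈ 424 kg O₂/d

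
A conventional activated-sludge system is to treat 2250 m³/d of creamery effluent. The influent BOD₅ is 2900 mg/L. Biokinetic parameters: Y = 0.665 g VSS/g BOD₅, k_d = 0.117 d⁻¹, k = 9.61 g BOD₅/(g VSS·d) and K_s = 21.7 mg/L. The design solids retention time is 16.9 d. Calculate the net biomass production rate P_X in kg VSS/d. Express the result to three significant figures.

From the Monod/SRT balance for a CMAS, S = K_s·(1+k_d θ_c)/[θ_c·(Y k − k_d) − 1] = 21.7 × (1 + 0.117 × 16.9) / [16.9 × (0.665 × 9.61 − 0.117) − 1] = 64.61 / 105.0 = 0.6152 mg/L.
The observed yield is Y_obs = Y/(1 + k_d·θ_c) = 0.665 / (1 + 0.117 × 16.9) = 0.665 / 2.977 = 0.2234 g VSS per g BOD₅ removed.
Q·(S₀ − S) = 2250 × (2900 − 0.615) × 10⁻³ = 6524 kg/d removed.
So the net sludge growth is P_X = 0.2234 × 6524 = 1457 kg VSS/d.

P_X ≈ 1460 kg VSS/d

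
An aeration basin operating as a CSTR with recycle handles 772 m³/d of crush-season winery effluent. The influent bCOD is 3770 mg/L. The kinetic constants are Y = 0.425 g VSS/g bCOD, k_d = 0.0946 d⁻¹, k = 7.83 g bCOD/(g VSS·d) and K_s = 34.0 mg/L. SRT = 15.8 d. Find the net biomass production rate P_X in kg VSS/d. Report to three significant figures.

From the Monod/SRT balance for a CMAS, S = K_s·(1+k_d θ_c)/[θ_c·(Y k − k_d) − 1] = 34.0 × (1 + 0.0946 × 15.8) / [15.8 × (0.425 × 7.83 − 0.0946) − 1] = 84.82 / 50.08 = 1.694 mg/L.
The observed yield is Y_obs = Y/(1 + k_d·θ_c) = 0.425 / (1 + 0.0946 × 15.8) = 0.425 / 2.495 = 0.1704 g VSS per g bCOD removed.
Mass of bCOD removed per day: Q(S₀ − S) = 772 × 3768 g/m³ = 2909 kg/d.
So the net sludge growth is P_X = 0.1704 × 2909 = 495.6 kg VSS/d.

P_X ≈ 496 kg VSS/d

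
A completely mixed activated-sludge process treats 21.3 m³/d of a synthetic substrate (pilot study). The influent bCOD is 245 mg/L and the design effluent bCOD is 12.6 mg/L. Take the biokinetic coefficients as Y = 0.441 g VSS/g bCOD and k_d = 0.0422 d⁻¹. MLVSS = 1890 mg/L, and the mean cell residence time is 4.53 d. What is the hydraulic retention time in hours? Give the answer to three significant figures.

τ ≈ 4.95 h

From the SRT design equation V = Y Q (S₀−S) θ_c / [X (1 + k_d θ_c)] = 0.441 × 21.3 × (245 − 12.6) × 4.53 / [1890 × (1 + 0.0422 × 4.53)] = 9.89×10^3 / 2251 = 4.393 m³.
Hydraulic retention time τ = V/Q = 4.393 / 21.3 = 0.2062 d = 4.949 h.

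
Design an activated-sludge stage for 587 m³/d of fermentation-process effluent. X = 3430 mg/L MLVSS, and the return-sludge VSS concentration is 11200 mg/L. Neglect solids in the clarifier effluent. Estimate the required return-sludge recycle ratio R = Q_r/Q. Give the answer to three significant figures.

R ≈ 0.441

R = Q_r/Q = X/(X_r − X) = 3430 / (11200 − 3430) = 0.4414.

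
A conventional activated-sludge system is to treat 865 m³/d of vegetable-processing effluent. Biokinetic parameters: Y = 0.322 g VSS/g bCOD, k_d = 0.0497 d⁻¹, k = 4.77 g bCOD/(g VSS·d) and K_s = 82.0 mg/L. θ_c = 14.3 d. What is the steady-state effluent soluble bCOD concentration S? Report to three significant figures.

S ≈ 6.93 mg/L

From the Monod/SRT balance for a CMAS, S = K_s·(1+k_d θ_c)/[θ_c·(Y k − k_d) − 1] = 82.0 × (1 + 0.0497 × 14.3) / [14.3 × (0.322 × 4.77 − 0.0497) − 1] = 140.3 / 20.25 = 6.926 mg/L.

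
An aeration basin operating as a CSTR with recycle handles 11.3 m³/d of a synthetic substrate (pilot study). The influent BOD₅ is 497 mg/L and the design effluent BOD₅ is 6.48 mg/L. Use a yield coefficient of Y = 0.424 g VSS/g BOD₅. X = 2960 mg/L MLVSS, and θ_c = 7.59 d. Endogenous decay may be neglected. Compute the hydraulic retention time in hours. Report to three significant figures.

τ ≈ 12.8 h

With k_d = 0 the design equation reduces to V = Y Q (S₀−S) θ_c / X = 0.424 × 11.3 × (497 − 6.48) × 7.59 / 2960 = 6.026 m³.
HRT = V/Q = 6.026 m³ / 11.3 m³·d⁻¹ = 0.5333 d × 24 = 12.80 h.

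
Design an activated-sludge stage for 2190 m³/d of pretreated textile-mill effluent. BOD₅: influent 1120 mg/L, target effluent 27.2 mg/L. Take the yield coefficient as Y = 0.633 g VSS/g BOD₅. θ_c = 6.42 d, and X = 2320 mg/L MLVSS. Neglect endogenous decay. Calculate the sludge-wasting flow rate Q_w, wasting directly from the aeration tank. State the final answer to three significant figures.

Q_w ≈ 653 m³/d

With k_d = 0 the design equation reduces to V = Y Q (S₀−S) θ_c / X = 0.633 × 2190 × (1120 − 27.2) × 6.42 / 2320 = 4192 m³.
With mixed-liquor wasting, θ_c = V/Q_w, so Q_w = V/θ_c = 4192/6.42 = 653.0 m³/d.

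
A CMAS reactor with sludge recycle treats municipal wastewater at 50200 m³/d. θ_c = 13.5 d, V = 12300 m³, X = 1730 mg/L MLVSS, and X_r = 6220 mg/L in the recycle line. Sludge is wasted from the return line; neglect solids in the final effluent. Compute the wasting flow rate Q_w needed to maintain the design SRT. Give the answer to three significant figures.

Q_w = (V·X)/(θ_c X_r) = 12300 × 1730 / (13.5 × 6220) = 253.4 m³/d.

Q_w ≈ 253 m³/d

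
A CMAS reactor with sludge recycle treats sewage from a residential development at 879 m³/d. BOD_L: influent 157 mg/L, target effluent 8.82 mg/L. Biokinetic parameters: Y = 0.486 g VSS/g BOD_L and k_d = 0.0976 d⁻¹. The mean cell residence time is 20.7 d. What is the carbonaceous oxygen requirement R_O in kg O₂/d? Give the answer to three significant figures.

Observed yield with endogenous decay: Y_obs = Y / (1 + k_d·θ_c) = 0.486 / (1 + 0.0976 × 20.7) = 0.486 / 3.020 = 0.1609 g VSS/g BOD_L.
Q·(S₀ − S) = 879 × (157 − 8.82) × 10⁻³ = 130.3 kg/d removed.
Biomass synthesised: P_X = Y_obs × 130.3 = 20.96 kg VSS/d.
R_O = Q·ΔS − 1.42 P_X = 130.3 − 29.76 = 100.5 kg O₂/d.

R_O ≈ 100 kg O₂/d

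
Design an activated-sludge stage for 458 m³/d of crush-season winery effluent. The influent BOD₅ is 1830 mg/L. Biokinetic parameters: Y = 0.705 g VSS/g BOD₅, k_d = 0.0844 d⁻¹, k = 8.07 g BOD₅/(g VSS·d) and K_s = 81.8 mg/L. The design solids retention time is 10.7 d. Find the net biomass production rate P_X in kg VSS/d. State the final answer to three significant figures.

P_X ≈ 310 kg VSS/d

For a completely mixed reactor with recycle the Lawrence–McCarty relation gives S = K_s·(1 + k_d·θ_c) / [θ_c·(Y·k − k_d) − 1] = 81.8 × (1 + 0.0844 × 10.7) / [10.7 × (0.705 × 8.07 − 0.0844) − 1] = 155.7 / 58.97 = 2.640 mg/L.
Y_obs = Y / (1 + k_d θ_c) = 0.705 / (1 + 0.0844 × 10.7) = 0.705 / 1.903 = 0.3705.
Mass of BOD₅ removed per day: Q(S₀ − S) = 458 × 1827 g/m³ = 836.9 kg/d.
Net biomass production P_X = Y_obs × Q·(S₀ − S) = 0.3705 × 836.9 = 310.0 kg VSS/d.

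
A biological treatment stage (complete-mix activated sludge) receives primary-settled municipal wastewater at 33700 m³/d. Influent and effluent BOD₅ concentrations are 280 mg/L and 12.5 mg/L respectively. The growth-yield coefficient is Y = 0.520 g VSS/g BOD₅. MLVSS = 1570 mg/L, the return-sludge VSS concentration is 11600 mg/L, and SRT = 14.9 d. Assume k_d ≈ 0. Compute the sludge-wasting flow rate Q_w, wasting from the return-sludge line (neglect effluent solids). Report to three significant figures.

With k_d = 0 the design equation reduces to V = Y Q (S₀−S) θ_c / X = 0.520 × 33700 × (280 − 12.5) × 14.9 / 1570 = 44488 m³.
Wasting from the return line (neglecting effluent solids): Q_w = V·X / (θ_c·X_r) = 44488 × 1570 / (14.9 × 11600) = 404.1 m³/d.

Q_w ≈ 404 m³/d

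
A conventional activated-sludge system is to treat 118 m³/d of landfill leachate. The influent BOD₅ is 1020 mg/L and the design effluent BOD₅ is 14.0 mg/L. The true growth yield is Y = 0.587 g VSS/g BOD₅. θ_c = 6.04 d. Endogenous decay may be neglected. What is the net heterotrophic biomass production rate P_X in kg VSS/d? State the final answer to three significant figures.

P_X ≈ 69.7 kg VSS/d

With endogenous decay neglected, the observed yield equals the true yield: Y_obs = Y = 0.587 g VSS/g BOD₅.
Q·(S₀ − S) = 118 × (1020 − 14.0) × 10⁻³ = 118.7 kg/d removed.
Net biomass production P_X = Y_obs × Q·(S₀ − S) = 0.5870 × 118.7 = 69.68 kg VSS/d.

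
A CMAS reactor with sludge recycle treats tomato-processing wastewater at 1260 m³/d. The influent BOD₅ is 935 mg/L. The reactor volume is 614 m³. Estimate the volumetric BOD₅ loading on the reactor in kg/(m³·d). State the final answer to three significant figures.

L_v ≈ 1.92 kg BOD₅/(m³·d)

L_v = Q S₀ / V = 1260 × 935 × 10⁻³ / 614.0 = 1.919 kg/(m³·d).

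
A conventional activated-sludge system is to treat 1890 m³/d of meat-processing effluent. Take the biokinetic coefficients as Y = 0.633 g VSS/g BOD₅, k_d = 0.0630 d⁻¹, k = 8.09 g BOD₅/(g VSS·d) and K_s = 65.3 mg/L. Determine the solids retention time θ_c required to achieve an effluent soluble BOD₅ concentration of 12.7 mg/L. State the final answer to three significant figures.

From 1/θ_c = Y·k·S/(K_s + S) − k_d: Y·k·S/(K_s+S) = 0.633 × 8.09 × 12.7 / (65.3 + 12.7) = 0.8338 d⁻¹.
1/θ_c = 0.8338 − 0.0630 = 0.7708 d⁻¹, so θ_c = 1.297 d.

θ_c ≈ 1.30 d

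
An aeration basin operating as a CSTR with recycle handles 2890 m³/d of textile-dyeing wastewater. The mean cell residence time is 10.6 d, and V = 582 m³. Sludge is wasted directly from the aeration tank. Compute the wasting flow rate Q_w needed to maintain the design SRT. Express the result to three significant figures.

For wasting at MLVSS concentration, Q_w = V/θ_c = 582.0/10.6 = 54.91 m³/d.

Q_w ≈ 54.9 m³/d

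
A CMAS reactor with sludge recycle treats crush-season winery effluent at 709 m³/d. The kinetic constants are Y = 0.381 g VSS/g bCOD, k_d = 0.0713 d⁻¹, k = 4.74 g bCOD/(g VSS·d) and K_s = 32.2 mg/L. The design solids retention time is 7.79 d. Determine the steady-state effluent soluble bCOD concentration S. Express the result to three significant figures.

S ≈ 4.00 mg/L

From the Monod/SRT balance for a CMAS, S = K_s·(1+k_d θ_c)/[θ_c·(Y k − k_d) − 1] = 32.2 × (1 + 0.0713 × 7.79) / [7.79 × (0.381 × 4.74 − 0.0713) − 1] = 50.08 / 12.51 = 4.003 mg/L.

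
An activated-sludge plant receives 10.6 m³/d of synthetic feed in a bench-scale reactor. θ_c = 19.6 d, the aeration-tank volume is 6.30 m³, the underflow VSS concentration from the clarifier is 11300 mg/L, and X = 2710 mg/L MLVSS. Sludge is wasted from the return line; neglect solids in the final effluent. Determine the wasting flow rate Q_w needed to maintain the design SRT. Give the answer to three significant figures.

Wasting from the return line (neglecting effluent solids): Q_w = V·X / (θ_c·X_r) = 6.300 × 2710 / (19.6 × 11300) = 0.07709 m³/d.

Q_w ≈ 0.0771 m³/d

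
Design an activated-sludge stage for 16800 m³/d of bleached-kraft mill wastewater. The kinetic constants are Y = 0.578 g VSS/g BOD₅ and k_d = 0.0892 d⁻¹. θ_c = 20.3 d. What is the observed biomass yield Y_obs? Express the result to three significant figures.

Y_obs ≈ 0.206 g VSS/g BOD₅

The observed yield is Y_obs = Y/(1 + k_d·θ_c) = 0.578 / (1 + 0.0892 × 20.3) = 0.578 / 2.811 = 0.2056 g VSS per g BOD₅ removed.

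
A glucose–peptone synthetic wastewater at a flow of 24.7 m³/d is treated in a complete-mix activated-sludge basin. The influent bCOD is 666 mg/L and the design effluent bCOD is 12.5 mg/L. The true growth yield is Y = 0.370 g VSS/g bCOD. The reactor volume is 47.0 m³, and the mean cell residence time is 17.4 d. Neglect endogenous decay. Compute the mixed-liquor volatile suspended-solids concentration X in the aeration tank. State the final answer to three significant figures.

X = Y·Q·ΔS·θ_c / V = 0.370 × 24.7 × (666 − 12.5) × 17.4 / 47.0 = 2211 mg/L.

X ≈ 2210 mg/L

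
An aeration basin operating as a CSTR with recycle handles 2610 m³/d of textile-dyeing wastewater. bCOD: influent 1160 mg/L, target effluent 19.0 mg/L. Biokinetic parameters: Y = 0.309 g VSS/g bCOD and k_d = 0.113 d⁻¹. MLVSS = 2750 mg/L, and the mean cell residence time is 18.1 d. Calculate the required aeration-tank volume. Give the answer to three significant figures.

From the SRT design equation V = Y Q (S₀−S) θ_c / [X (1 + k_d θ_c)] = 0.309 × 2610 × (1160 − 19.0) × 18.1 / [2750 × (1 + 0.113 × 18.1)] = 1.67×10^7 / 8375 = 1989 m³.

V ≈ 1990 m³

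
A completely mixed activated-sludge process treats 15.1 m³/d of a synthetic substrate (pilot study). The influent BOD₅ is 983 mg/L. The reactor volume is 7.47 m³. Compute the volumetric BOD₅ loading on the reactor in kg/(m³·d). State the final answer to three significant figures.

L_v ≈ 1.99 kg BOD₅/(m³·d)

L_v = Q S₀ / V = 15.1 × 983 × 10⁻³ / 7.470 = 1.987 kg/(m³·d).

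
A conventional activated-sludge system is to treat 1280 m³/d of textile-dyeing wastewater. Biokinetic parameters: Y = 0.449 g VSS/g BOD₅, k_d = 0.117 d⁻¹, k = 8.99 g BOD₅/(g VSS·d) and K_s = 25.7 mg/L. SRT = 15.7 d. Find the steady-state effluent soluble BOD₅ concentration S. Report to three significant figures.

S ≈ 1.20 mg/L

Effluent substrate depends only on kinetics and SRT: S = K_s(1 + k_d θ_c) / [θ_c(Yk − k_d) − 1] = 25.7 × (1 + 0.117 × 15.7) / [15.7 × (0.449 × 8.99 − 0.117) − 1] = 72.91 / 60.54 = 1.204 mg/L.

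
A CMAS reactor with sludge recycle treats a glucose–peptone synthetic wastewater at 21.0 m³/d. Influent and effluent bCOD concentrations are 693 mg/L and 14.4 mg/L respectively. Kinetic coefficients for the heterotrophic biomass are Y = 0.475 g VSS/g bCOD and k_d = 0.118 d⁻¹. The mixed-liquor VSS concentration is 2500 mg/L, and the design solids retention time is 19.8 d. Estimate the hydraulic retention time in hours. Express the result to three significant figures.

τ ≈ 18.4 h

Steady-state biomass mass balance: V·X·(1 + k_d·θ_c) = Y·Q·(S₀ − S)·θ_c, so V = 0.475 × 21.0 × (693 − 14.4) × 19.8 / [2500 × (1 + 0.118 × 19.8)] = 1.34×10^5 / 8341 = 16.07 m³.
HRT = V/Q = 16.07 m³ / 21.0 m³·d⁻¹ = 0.7652 d × 24 = 18.36 h.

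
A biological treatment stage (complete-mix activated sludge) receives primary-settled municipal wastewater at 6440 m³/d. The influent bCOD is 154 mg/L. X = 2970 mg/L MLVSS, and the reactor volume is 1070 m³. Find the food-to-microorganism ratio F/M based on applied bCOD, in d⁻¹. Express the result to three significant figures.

Food-to-microorganism ratio F/M = Q S₀ / (V X) = 6440 × 154 / (1070 × 2970) = 0.3121 d⁻¹.

F/M ≈ 0.312 d⁻¹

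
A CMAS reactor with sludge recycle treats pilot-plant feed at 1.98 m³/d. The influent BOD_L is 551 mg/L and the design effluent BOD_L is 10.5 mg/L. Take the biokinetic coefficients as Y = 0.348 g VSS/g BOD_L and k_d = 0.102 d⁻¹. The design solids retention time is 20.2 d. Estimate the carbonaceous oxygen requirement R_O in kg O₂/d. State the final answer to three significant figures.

Observed yield with endogenous decay: Y_obs = Y / (1 + k_d·θ_c) = 0.348 / (1 + 0.102 × 20.2) = 0.348 / 3.060 = 0.1137 g VSS/g BOD_L.
Substrate removed = Q·(S₀ − S) = 1.98 m³/d × (551 − 10.5) g/m³ = 1.07×10^3 g/d = 1.070 kg/d.
Net sludge production P_X = 0.1137 × 1.070 = 0.1217 kg VSS/d.
Carbonaceous O₂ demand = substrate oxidised − cell-mass equivalent = 1.070 − 1.42 × 0.1217 = 0.8974 kg O₂/d.

R_O ≈ 0.897 kg O₂/d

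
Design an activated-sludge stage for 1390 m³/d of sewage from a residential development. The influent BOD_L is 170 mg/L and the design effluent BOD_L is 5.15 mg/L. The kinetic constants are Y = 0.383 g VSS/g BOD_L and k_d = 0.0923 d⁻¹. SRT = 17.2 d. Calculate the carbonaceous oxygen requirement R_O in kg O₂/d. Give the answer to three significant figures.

R_O ≈ 181 kg O₂/d

Observed yield with endogenous decay: Y_obs = Y / (1 + k_d·θ_c) = 0.383 / (1 + 0.0923 × 17.2) = 0.383 / 2.588 = 0.1480 g VSS/g BOD_L.
Substrate removed = Q·(S₀ − S) = 1390 m³/d × (170 − 5.15) g/m³ = 2.29×10^5 g/d = 229.1 kg/d.
Biomass synthesised: P_X = Y_obs × 229.1 = 33.92 kg VSS/d.
Carbonaceous O₂ demand = substrate oxidised − cell-mass equivalent = 229.1 − 1.42 × 33.92 = 181.0 kg O₂/d.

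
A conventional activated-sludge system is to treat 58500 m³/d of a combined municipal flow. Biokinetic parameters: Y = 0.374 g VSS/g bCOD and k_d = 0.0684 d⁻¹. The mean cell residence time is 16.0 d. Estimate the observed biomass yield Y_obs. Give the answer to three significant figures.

Observed yield with endogenous decay: Y_obs = Y / (1 + k_d·θ_c) = 0.374 / (1 + 0.0684 × 16.0) = 0.374 / 2.094 = 0.1786 g VSS/g bCOD.

Y_obs ≈ 0.179 g VSS/g bCOD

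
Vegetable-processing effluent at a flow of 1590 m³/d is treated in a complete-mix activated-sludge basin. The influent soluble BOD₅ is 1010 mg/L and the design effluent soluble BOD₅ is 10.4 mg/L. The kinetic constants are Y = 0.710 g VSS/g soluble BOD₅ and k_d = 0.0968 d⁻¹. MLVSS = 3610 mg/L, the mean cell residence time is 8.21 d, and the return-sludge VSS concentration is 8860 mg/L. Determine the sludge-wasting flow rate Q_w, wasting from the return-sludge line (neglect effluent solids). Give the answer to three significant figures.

Q_w ≈ 71.0 m³/d

Steady-state biomass mass balance: V·X·(1 + k_d·θ_c) = Y·Q·(S₀ − S)·θ_c, so V = 0.710 × 1590 × (1010 − 10.4) × 8.21 / [3610 × (1 + 0.0968 × 8.21)] = 9.26×10^6 / 6479 = 1430 m³.
Wasting from the return line (neglecting effluent solids): Q_w = V·X / (θ_c·X_r) = 1430 × 3610 / (8.21 × 8860) = 70.97 m³/d.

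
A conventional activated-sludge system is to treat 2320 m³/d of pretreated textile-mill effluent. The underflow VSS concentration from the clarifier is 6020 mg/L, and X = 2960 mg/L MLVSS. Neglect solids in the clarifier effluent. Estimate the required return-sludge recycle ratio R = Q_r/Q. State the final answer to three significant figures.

R ≈ 0.967

Solids balance on the clarifier gives (1+R)X = R·X_r, so R = X/(X_r − X) = 2960 / (6020 − 2960) = 0.9673.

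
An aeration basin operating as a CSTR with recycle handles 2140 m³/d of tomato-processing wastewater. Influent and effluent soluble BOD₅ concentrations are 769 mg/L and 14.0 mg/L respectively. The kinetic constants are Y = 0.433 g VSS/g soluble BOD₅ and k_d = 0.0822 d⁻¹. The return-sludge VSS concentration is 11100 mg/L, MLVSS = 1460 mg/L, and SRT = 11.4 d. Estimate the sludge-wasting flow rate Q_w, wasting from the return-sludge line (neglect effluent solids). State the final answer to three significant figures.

Q_w ≈ 32.5 m³/d

Steady-state biomass mass balance: V·X·(1 + k_d·θ_c) = Y·Q·(S₀ − S)·θ_c, so V = 0.433 × 2140 × (769 − 14.0) × 11.4 / [1460 × (1 + 0.0822 × 11.4)] = 7.98×10^6 / 2828 = 2820 m³.
Q_w = (V·X)/(θ_c X_r) = 2820 × 1460 / (11.4 × 11100) = 32.54 m³/d.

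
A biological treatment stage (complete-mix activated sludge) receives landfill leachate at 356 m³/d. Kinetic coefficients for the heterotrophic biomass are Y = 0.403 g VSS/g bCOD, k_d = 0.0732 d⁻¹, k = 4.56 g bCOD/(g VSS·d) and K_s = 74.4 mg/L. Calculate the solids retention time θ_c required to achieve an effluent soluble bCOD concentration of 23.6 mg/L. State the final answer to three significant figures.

θ_c ≈ 2.71 d

From 1/θ_c = Y·k·S/(K_s + S) − k_d: Y·k·S/(K_s+S) = 0.403 × 4.56 × 23.6 / (74.4 + 23.6) = 0.4425 d⁻¹.
Then 1/θ_c = μ − k_d = 0.4425 − 0.0732 = 0.3693 d⁻¹, giving θ_c = 2.708 d.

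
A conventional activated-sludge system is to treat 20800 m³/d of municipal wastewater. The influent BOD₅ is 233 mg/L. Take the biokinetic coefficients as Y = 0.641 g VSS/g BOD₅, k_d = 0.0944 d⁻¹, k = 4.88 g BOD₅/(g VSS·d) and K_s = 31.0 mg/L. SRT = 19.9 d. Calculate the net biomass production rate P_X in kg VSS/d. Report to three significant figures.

Effluent substrate depends only on kinetics and SRT: S = K_s(1 + k_d θ_c) / [θ_c(Yk − k_d) − 1] = 31.0 × (1 + 0.0944 × 19.9) / [19.9 × (0.641 × 4.88 − 0.0944) − 1] = 89.24 / 59.37 = 1.503 mg/L.
Observed yield with endogenous decay: Y_obs = Y / (1 + k_d·θ_c) = 0.641 / (1 + 0.0944 × 19.9) = 0.641 / 2.879 = 0.2227 g VSS/g BOD₅.
Q·(S₀ − S) = 20800 × (233 − 1.50) × 10⁻³ = 4815 kg/d removed.
P_X = Y_obs · Q(S₀ − S) = 0.2227 × 4815 = 1072 kg VSS/d.

P_X ≈ 1070 kg VSS/d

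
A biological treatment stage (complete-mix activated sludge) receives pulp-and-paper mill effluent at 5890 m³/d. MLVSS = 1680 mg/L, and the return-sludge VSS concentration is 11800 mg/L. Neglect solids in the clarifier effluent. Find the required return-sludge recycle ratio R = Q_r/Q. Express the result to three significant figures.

Mass balance around the secondary clarifier (neglecting effluent solids): R = X / (X_r − X) = 1680 / (11800 − 1680) = 0.1660.

R ≈ 0.166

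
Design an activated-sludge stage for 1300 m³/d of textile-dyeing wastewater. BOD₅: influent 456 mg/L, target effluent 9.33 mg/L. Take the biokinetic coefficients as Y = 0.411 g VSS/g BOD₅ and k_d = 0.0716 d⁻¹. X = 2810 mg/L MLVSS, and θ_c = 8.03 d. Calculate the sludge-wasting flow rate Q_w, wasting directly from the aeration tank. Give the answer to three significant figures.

Q_w ≈ 53.9 m³/d

Rearranging the biomass balance for a CMAS with decay, V = Y·Q·ΔS·θ_c / [X·(1+k_d θ_c)] = 0.411 × 1300 × (456 − 9.33) × 8.03 / [2810 × (1 + 0.0716 × 8.03)] = 1.92×10^6 / 4426 = 433.0 m³.
For wasting at MLVSS concentration, Q_w = V/θ_c = 433.0/8.03 = 53.93 m³/d.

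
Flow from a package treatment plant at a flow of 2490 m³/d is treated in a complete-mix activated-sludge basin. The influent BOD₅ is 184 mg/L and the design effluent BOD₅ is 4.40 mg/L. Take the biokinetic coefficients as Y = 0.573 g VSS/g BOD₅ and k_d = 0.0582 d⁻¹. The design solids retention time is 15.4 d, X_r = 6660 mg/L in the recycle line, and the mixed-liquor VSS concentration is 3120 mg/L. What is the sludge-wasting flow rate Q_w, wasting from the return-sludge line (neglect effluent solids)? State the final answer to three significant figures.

Q_w ≈ 20.3 m³/d

Steady-state biomass mass balance: V·X·(1 + k_d·θ_c) = Y·Q·(S₀ − S)·θ_c, so V = 0.573 × 2490 × (184 − 4.40) × 15.4 / [3120 × (1 + 0.0582 × 15.4)] = 3.95×10^6 / 5916 = 667.0 m³.
Wasting from the return line (neglecting effluent solids): Q_w = V·X / (θ_c·X_r) = 667.0 × 3120 / (15.4 × 6660) = 20.29 m³/d.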